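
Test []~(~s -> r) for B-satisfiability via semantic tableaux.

1. []~(~s -> r), 0
2. ~(~s -> r), 0
3. ~s, 0
4. ~r, 0
Accessibility: 0R0

Satisfiable (open branch found)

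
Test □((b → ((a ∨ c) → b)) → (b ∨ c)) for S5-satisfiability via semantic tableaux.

Satisfiable (open branch found)

1. □((b → ((a ∨ c) → b)) → (b ∨ c)), 0
2. (b → ((a ∨ c) → b)) → (b ∨ c), 0
3. b ∨ c, 0
4. c, 0
Accessibility: 0R0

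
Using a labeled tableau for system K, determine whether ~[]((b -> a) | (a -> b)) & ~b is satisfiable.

1. ~[]((b -> a) | (a -> b)) & ~b, w0
2. ~[]((b -> a) | (a -> b)), w0
3. ~b, w0
4. ~((b -> a) | (a -> b)), w1
5. ~(b -> a), w1
6. ~(a -> b), w1
7. b, w1
8. ~a, w1
9. a, w1
10. ~b, w1
Accessibility: w0Rw1
Branch closes: a and ~a both at w1.
Every branch closes; the branch above is one of them.

Unsatisfiable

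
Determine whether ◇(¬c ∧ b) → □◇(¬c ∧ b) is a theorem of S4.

Tableau for the negation ¬(◇(¬c ∧ b) → □◇(¬c ∧ b)):
1. ¬(◇(¬c ∧ b) → □◇(¬c ∧ b)), u
2. ◇(¬c ∧ b), u
3. ¬□◇(¬c ∧ b), u
4. ¬c ∧ b, v
5. ¬c, v
6. b, v
7. ¬◇(¬c ∧ b), w
8. ¬(¬c ∧ b), w
9. ¬b, w
Accessibility: uRu, uRv, uRw, vRv, wRw
The negation has an open branch (countermodel exists).

No, not valid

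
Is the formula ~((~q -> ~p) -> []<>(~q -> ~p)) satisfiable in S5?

Unsatisfiable (every branch closes)

1. ~((~q -> ~p) -> []<>(~q -> ~p)), u
2. ~q -> ~p, u
3. ~[]<>(~q -> ~p), u
4. ~p, u
5. ~<>(~q -> ~p), v
6. ~(~q -> ~p), u
7. ~q, u
8. p, u
Accessibility: uRu, uRv, vRu, vRv
Branch closes: p and ~p both at u.
Every branch closes; the branch above is one of them.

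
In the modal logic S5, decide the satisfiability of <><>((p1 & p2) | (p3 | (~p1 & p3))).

1. <><>((p1 & p2) | (p3 | (~p1 & p3))), w0
2. <>((p1 & p2) | (p3 | (~p1 & p3))), w1   [<>-rule on 1: fresh world w1, w0Rw1]
3. (p1 & p2) | (p3 | (~p1 & p3)), w2   [<>-rule on 2: fresh world w2, w1Rw2]
4. p3 | (~p1 & p3), w2   [|-rule on 3 (branches; this branch)]
5. ~p1 & p3, w2   [|-rule on 4 (branches; this branch)]
6. ~p1, w2   [&-rule on 5]
7. p3, w2   [&-rule on 5]
Accessibility: w0Rw0, w0Rw1, w0Rw2, w1Rw0, w1Rw1, w1Rw2, w2Rw0, w2Rw1, w2Rw2

Satisfiable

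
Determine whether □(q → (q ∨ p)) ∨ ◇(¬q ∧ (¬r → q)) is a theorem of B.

Valid

Tableau for the negation ¬(□(q → (q ∨ p)) ∨ ◇(¬q ∧ (¬r → q))):
1. ¬(□(q → (q ∨ p)) ∨ ◇(¬q ∧ (¬r → q))), u
2. ¬□(q → (q ∨ p)), u
3. ¬◇(¬q ∧ (¬r → q)), u
4. ¬(¬q ∧ (¬r → q)), u
5. ¬(¬r → q), u
6. ¬r, u
7. ¬q, u
8. ¬(q → (q ∨ p)), v
9. q, v
10. ¬(q ∨ p), v
11. ¬q, v
12. ¬p, v
Accessibility: uRu, uRv, vRu, vRv
Branch closes: q and ¬q both at v.
All branches of the negation close; one closing branch shown above.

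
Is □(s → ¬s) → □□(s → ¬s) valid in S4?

Valid in S4

Tableau for the negation ¬(□(s → ¬s) → □□(s → ¬s)):
1. ¬(□(s → ¬s) → □□(s → ¬s)), u
2. □(s → ¬s), u
3. ¬□□(s → ¬s), u
4. s → ¬s, u
5. ¬s, u
6. ¬□(s → ¬s), v
7. s → ¬s, v
8. ¬s, v
9. ¬(s → ¬s), w
10. s, w
11. s → ¬s, w
12. ¬s, w
Accessibility: uRu, uRv, uRw, vRv, vRw, wRw
Branch closes: s and ¬s both at w.
All branches of the negation close; one closing branch shown above.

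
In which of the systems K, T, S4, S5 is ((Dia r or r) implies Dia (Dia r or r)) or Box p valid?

K-tableau for the negation not (((Dia r or r) implies Dia (Dia r or r)) or Box p):
1. not (((Dia r or r) implies Dia (Dia r or r)) or Box p), w0
2. not ((Dia r or r) implies Dia (Dia r or r)), w0
3. not Box p, w0
4. Dia r or r, w0
5. not Dia (Dia r or r), w0
6. r, w0
7. not p, w1
8. not (Dia r or r), w1
9. not Dia r, w1
10. not r, w1
Accessibility: w0Rw1
Complete open branch: countermodel on a K-frame, so not valid in K.
T-tableau for the negation not (((Dia r or r) implies Dia (Dia r or r)) or Box p):
1. not (((Dia r or r) implies Dia (Dia r or r)) or Box p), w0
2. not ((Dia r or r) implies Dia (Dia r or r)), w0
3. not Box p, w0
4. Dia r or r, w0
5. not Dia (Dia r or r), w0
6. not (Dia r or r), w0
7. not Dia r, w0
8. not r, w0
9. Dia r, w0
10. not p, w1
11. not (Dia r or r), w1
12. not Dia r, w1
13. not r, w1
14. r, w2
15. not (Dia r or r), w2
16. not Dia r, w2
17. not r, w2
Accessibility: w0Rw0, w0Rw1, w0Rw2, w1Rw1, w2Rw2
Branch closes: r and not r both at w2.
Every branch closes (one shown): valid in T, hence also in S4, S5 (every theorem of T is a theorem of S4 and S5).

T, S4, S5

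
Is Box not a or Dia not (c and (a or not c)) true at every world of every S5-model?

Not valid

Tableau for the negation not (Box not a or Dia not (c and (a or not c))):
1. not (Box not a or Dia not (c and (a or not c))), w0
2. not Box not a, w0   [neg-or-rule on 1]
3. not Dia not (c and (a or not c)), w0   [neg-or-rule on 1]
4. c and (a or not c), w0   [neg-Dia-rule on 3 via w0Rw0]
5. c, w0   [and-rule on 4]
6. a or not c, w0   [and-rule on 4]
7. a, w0   [or-rule on 6 (branches; this branch)]
8. a, w1   [neg-Box-rule on 2: fresh world w1, w0Rw1]
9. c and (a or not c), w1   [neg-Dia-rule on 3 via w0Rw1]
10. c, w1   [and-rule on 9]
11. a or not c, w1   [and-rule on 9]
Accessibility: w0Rw0, w0Rw1, w1Rw0, w1Rw1
The negation has an open branch (countermodel exists).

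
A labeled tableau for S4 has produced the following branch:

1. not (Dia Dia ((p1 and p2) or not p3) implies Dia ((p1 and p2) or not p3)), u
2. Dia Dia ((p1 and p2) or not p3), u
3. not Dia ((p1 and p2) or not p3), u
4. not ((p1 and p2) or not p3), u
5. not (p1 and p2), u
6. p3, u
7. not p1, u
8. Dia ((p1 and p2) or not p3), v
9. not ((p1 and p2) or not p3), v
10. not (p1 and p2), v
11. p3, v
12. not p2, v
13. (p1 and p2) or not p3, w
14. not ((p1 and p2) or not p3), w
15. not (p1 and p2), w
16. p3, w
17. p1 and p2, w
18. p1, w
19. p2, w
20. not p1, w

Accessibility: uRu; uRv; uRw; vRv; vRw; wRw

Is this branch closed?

Both p1 and not p1 appear at w.

Yes, closed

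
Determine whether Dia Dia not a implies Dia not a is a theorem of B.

Not valid

Tableau for the negation not (Dia Dia not a implies Dia not a):
1. not (Dia Dia not a implies Dia not a), 0
2. Dia Dia not a, 0   [neg-implies-rule on 1]
3. not Dia not a, 0   [neg-implies-rule on 1]
4. a, 0   [neg-Dia-rule on 3 via 0R0]
5. Dia not a, 1   [Dia-rule on 2: fresh world 1, 0R1]
6. a, 1   [neg-Dia-rule on 3 via 0R1]
7. not a, 2   [Dia-rule on 5: fresh world 2, 1R2]
Accessibility: 0R0, 0R1, 1R0, 1R1, 1R2, 2R1, 2R2
The negation has an open branch (countermodel exists).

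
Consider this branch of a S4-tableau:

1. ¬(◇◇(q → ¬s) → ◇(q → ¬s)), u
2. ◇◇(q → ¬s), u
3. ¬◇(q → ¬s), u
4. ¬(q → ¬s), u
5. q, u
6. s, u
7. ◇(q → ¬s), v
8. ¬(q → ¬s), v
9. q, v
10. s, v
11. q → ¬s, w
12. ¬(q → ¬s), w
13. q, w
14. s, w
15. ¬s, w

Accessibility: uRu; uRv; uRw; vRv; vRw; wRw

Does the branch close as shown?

Closed

Both s and ¬s appear at w.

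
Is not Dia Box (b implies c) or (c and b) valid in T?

Tableau for the negation not (not Dia Box (b implies c) or (c and b)):
1. not (not Dia Box (b implies c) or (c and b)), 0
2. Dia Box (b implies c), 0
3. not (c and b), 0
4. not b, 0
5. Box (b implies c), 1
6. b implies c, 1
7. c, 1
Accessibility: 0R0, 0R1, 1R1
The negation has an open branch (countermodel exists).

Invalid (countermodel exists)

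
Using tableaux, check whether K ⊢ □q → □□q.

Tableau for the negation ¬(□q → □□q):
1. ¬(□q → □□q), u
2. □q, u   [¬→-rule on 1]
3. ¬□□q, u   [¬→-rule on 1]
4. ¬□q, v   [¬□-rule on 3: fresh world v, uRv]
5. q, v   [□-rule on 2 via uRv]
6. ¬q, w   [¬□-rule on 4: fresh world w, vRw]
Accessibility: uRv, vRw
The negation has an open branch (countermodel exists).

Invalid (countermodel exists)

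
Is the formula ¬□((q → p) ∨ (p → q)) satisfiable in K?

No, unsatisfiable

1. ¬□((q → p) ∨ (p → q)), w0
2. ¬((q → p) ∨ (p → q)), w1
3. ¬(q → p), w1
4. ¬(p → q), w1
5. q, w1
6. ¬p, w1
7. p, w1
8. ¬q, w1
Accessibility: w0Rw1
Branch closes: p and ¬p both at w1.
Every branch closes; the branch above is one of them.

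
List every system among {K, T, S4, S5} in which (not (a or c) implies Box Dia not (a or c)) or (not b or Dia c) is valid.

S5

S5-tableau for the negation not ((not (a or c) implies Box Dia not (a or c)) or (not b or Dia c)):
1. not ((not (a or c) implies Box Dia not (a or c)) or (not b or Dia c)), 0
2. not (not (a or c) implies Box Dia not (a or c)), 0
3. not (not b or Dia c), 0
4. not (a or c), 0
5. not Box Dia not (a or c), 0
6. b, 0
7. not Dia c, 0
8. not a, 0
9. not c, 0
10. not Dia not (a or c), 1
11. not c, 1
12. a or c, 0
13. a or c, 1
14. c, 0
Accessibility: 0R0, 0R1, 1R0, 1R1
Branch closes: c and not c both at 0.
Every branch closes (one shown): valid in S5.
S4-tableau for the negation not ((not (a or c) implies Box Dia not (a or c)) or (not b or Dia c)):
1. not ((not (a or c) implies Box Dia not (a or c)) or (not b or Dia c)), 0
2. not (not (a or c) implies Box Dia not (a or c)), 0
3. not (not b or Dia c), 0
4. not (a or c), 0
5. not Box Dia not (a or c), 0
6. b, 0
7. not Dia c, 0
8. not a, 0
9. not c, 0
10. not Dia not (a or c), 1
11. not c, 1
12. a or c, 1
13. a, 1
Accessibility: 0R0, 0R1, 1R1
Complete open branch: countermodel on an S4-frame, so not valid in S4, nor in K, T (the same frame is also a K-frame and a T-frame).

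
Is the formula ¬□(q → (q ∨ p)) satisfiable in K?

Unsatisfiable (every branch closes)

1. ¬□(q → (q ∨ p)), u
2. ¬(q → (q ∨ p)), v
3. q, v
4. ¬(q ∨ p), v
5. ¬q, v
6. ¬p, v
Accessibility: uRv
Branch closes: q and ¬q both at v.
(One branch shown.) All branches close.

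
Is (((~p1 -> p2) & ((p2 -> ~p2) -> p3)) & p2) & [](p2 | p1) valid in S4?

Tableau for the negation ~((((~p1 -> p2) & ((p2 -> ~p2) -> p3)) & p2) & [](p2 | p1)):
1. ~((((~p1 -> p2) & ((p2 -> ~p2) -> p3)) & p2) & [](p2 | p1)), u
2. ~[](p2 | p1), u   [~&-rule on 1 (branches; this branch)]
3. ~(p2 | p1), v   [~[]-rule on 2: fresh world v, uRv]
4. ~p2, v   [~|-rule on 3]
5. ~p1, v   [~|-rule on 3]
Accessibility: uRu, uRv, vRv
The negation has an open branch (countermodel exists).

No, not valid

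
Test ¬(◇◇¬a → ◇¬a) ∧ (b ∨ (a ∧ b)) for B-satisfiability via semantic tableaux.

Satisfiable (open branch found)

1. ¬(◇◇¬a → ◇¬a) ∧ (b ∨ (a ∧ b)), u
2. ¬(◇◇¬a → ◇¬a), u   [∧-rule on 1]
3. b ∨ (a ∧ b), u   [∧-rule on 1]
4. ◇◇¬a, u   [¬→-rule on 2]
5. ¬◇¬a, u   [¬→-rule on 2]
6. a, u   [¬◇-rule on 5 via uRu]
7. a ∧ b, u   [∨-rule on 3 (branches; this branch)]
8. b, u   [∧-rule on 7]
9. ◇¬a, v   [◇-rule on 4: fresh world v, uRv]
10. a, v   [¬◇-rule on 5 via uRv]
11. ¬a, w   [◇-rule on 9: fresh world w, vRw]
Accessibility: uRu, uRv, vRu, vRv, vRw, wRv, wRw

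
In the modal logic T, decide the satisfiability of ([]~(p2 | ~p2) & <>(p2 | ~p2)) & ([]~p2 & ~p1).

1. ([]~(p2 | ~p2) & <>(p2 | ~p2)) & ([]~p2 & ~p1), w0
2. []~(p2 | ~p2) & <>(p2 | ~p2), w0
3. []~p2 & ~p1, w0
4. []~(p2 | ~p2), w0
5. <>(p2 | ~p2), w0
6. []~p2, w0
7. ~p1, w0
8. ~(p2 | ~p2), w0
9. ~p2, w0
10. p2, w0
Accessibility: w0Rw0
Branch closes: p2 and ~p2 both at w0.
All branches of the tableau close; one closing branch shown above.

No, unsatisfiable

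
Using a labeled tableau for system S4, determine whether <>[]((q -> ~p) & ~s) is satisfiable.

1. <>[]((q -> ~p) & ~s), 0
2. []((q -> ~p) & ~s), 1
3. (q -> ~p) & ~s, 1
4. q -> ~p, 1
5. ~s, 1
6. ~p, 1
Accessibility: 0R0, 0R1, 1R1

Satisfiable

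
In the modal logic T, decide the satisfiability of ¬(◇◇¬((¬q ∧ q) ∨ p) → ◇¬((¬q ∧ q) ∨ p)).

1. ¬(◇◇¬((¬q ∧ q) ∨ p) → ◇¬((¬q ∧ q) ∨ p)), 0
2. ◇◇¬((¬q ∧ q) ∨ p), 0
3. ¬◇¬((¬q ∧ q) ∨ p), 0
4. (¬q ∧ q) ∨ p, 0
5. p, 0
6. ◇¬((¬q ∧ q) ∨ p), 1
7. (¬q ∧ q) ∨ p, 1
8. p, 1
9. ¬((¬q ∧ q) ∨ p), 2
10. ¬(¬q ∧ q), 2
11. ¬p, 2
12. ¬q, 2
Accessibility: 0R0, 0R1, 1R1, 1R2, 2R2

Yes, satisfiable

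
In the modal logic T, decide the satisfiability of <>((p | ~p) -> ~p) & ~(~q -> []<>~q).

1. <>((p | ~p) -> ~p) & ~(~q -> []<>~q), u
2. <>((p | ~p) -> ~p), u   [&-rule on 1]
3. ~(~q -> []<>~q), u   [&-rule on 1]
4. ~q, u   [~->-rule on 3]
5. ~[]<>~q, u   [~->-rule on 3]
6. (p | ~p) -> ~p, v   [<>-rule on 2: fresh world v, uRv]
7. ~p, v   [->-rule on 6 (branches; this branch)]
8. ~<>~q, w   [~[]-rule on 5: fresh world w, uRw]
9. q, w   [~<>-rule on 8 via wRw]
Accessibility: uRu, uRv, uRw, vRv, wRw

Satisfiable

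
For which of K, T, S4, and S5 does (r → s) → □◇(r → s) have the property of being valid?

S5-tableau for the negation ¬((r → s) → □◇(r → s)):
1. ¬((r → s) → □◇(r → s)), u
2. r → s, u
3. ¬□◇(r → s), u
4. s, u
5. ¬◇(r → s), v
6. ¬(r → s), u
7. r, u
8. ¬s, u
Accessibility: uRu, uRv, vRu, vRv
Branch closes: s and ¬s both at u.
Every branch closes (one shown): valid in S5.
S4-tableau for the negation ¬((r → s) → □◇(r → s)):
1. ¬((r → s) → □◇(r → s)), u
2. r → s, u
3. ¬□◇(r → s), u
4. s, u
5. ¬◇(r → s), v
6. ¬(r → s), v
7. r, v
8. ¬s, v
Accessibility: uRu, uRv, vRv
Complete open branch: countermodel on an S4-frame, so not valid in S4, nor in K, T (the same frame is also a K-frame and a T-frame).

S5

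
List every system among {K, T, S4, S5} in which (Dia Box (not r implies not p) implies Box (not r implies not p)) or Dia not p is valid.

S5-tableau for the negation not ((Dia Box (not r implies not p) implies Box (not r implies not p)) or Dia not p):
1. not ((Dia Box (not r implies not p) implies Box (not r implies not p)) or Dia not p), w0
2. not (Dia Box (not r implies not p) implies Box (not r implies not p)), w0
3. not Dia not p, w0
4. Dia Box (not r implies not p), w0
5. not Box (not r implies not p), w0
6. p, w0
7. Box (not r implies not p), w1
8. p, w1
9. not r implies not p, w0
10. not r implies not p, w1
11. r, w0
12. r, w1
13. not (not r implies not p), w2
14. not r, w2
15. p, w2
16. not r implies not p, w2
17. not p, w2
Accessibility: w0Rw0, w0Rw1, w0Rw2, w1Rw0, w1Rw1, w1Rw2, w2Rw0, w2Rw1, w2Rw2
Branch closes: p and not p both at w2.
Every branch closes (one shown): valid in S5.
S4-tableau for the negation not ((Dia Box (not r implies not p) implies Box (not r implies not p)) or Dia not p):
1. not ((Dia Box (not r implies not p) implies Box (not r implies not p)) or Dia not p), w0
2. not (Dia Box (not r implies not p) implies Box (not r implies not p)), w0
3. not Dia not p, w0
4. Dia Box (not r implies not p), w0
5. not Box (not r implies not p), w0
6. p, w0
7. Box (not r implies not p), w1
8. p, w1
9. not r implies not p, w1
10. r, w1
11. not (not r implies not p), w2
12. not r, w2
13. p, w2
Accessibility: w0Rw0, w0Rw1, w0Rw2, w1Rw1, w2Rw2
Complete open branch: countermodel on an S4-frame, so not valid in S4, nor in K, T (the same frame is also a K-frame and a T-frame).

S5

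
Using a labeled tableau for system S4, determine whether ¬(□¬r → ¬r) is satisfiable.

1. ¬(□¬r → ¬r), w0
2. □¬r, w0
3. r, w0
4. ¬r, w0
Accessibility: w0Rw0
Branch closes: r and ¬r both at w0.
Every branch closes; the branch above is one of them.

No, unsatisfiable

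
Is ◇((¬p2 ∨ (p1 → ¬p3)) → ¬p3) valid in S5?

Tableau for the negation ¬◇((¬p2 ∨ (p1 → ¬p3)) → ¬p3):
1. ¬◇((¬p2 ∨ (p1 → ¬p3)) → ¬p3), u
2. ¬((¬p2 ∨ (p1 → ¬p3)) → ¬p3), u
3. ¬p2 ∨ (p1 → ¬p3), u
4. p3, u
5. p1 → ¬p3, u
6. ¬p1, u
Accessibility: uRu
The negation has an open branch (countermodel exists).

Invalid (countermodel exists)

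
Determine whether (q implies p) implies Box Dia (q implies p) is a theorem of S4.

Not valid

Tableau for the negation not ((q implies p) implies Box Dia (q implies p)):
1. not ((q implies p) implies Box Dia (q implies p)), w0
2. q implies p, w0
3. not Box Dia (q implies p), w0
4. p, w0
5. not Dia (q implies p), w1
6. not (q implies p), w1
7. q, w1
8. not p, w1
Accessibility: w0Rw0, w0Rw1, w1Rw1
The negation has an open branch (countermodel exists).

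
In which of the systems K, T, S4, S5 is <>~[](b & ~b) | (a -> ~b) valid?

T, S4, S5

T-tableau for the negation ~(<>~[](b & ~b) | (a -> ~b)):
1. ~(<>~[](b & ~b) | (a -> ~b)), 0
2. ~<>~[](b & ~b), 0
3. ~(a -> ~b), 0
4. a, 0
5. b, 0
6. [](b & ~b), 0
7. b & ~b, 0
8. ~b, 0
Accessibility: 0R0
Branch closes: b and ~b both at 0.
Every branch closes (one shown): valid in T, hence also in S4, S5 (every theorem of T is a theorem of S4 and S5).
K-tableau for the negation ~(<>~[](b & ~b) | (a -> ~b)):
1. ~(<>~[](b & ~b) | (a -> ~b)), 0
2. ~<>~[](b & ~b), 0
3. ~(a -> ~b), 0
4. a, 0
5. b, 0
Complete open branch: countermodel on a K-frame, so not valid in K.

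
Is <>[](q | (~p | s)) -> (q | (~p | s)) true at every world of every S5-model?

Yes, valid

Tableau for the negation ~(<>[](q | (~p | s)) -> (q | (~p | s))):
1. ~(<>[](q | (~p | s)) -> (q | (~p | s))), w0
2. <>[](q | (~p | s)), w0
3. ~(q | (~p | s)), w0
4. ~q, w0
5. ~(~p | s), w0
6. p, w0
7. ~s, w0
8. [](q | (~p | s)), w1
9. q | (~p | s), w0
10. q | (~p | s), w1
11. ~p | s, w0
12. ~p | s, w1
13. s, w0
Accessibility: w0Rw0, w0Rw1, w1Rw0, w1Rw1
Branch closes: s and ~s both at w0.
Every branch of the negation's tableau closes; the branch above is one of them.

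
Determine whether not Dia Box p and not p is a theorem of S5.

Invalid (countermodel exists)

Tableau for the negation not (not Dia Box p and not p):
1. not (not Dia Box p and not p), w0
2. p, w0
Accessibility: w0Rw0
The negation has an open branch (countermodel exists).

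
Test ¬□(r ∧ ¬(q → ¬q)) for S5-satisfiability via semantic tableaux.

1. ¬□(r ∧ ¬(q → ¬q)), u
2. ¬(r ∧ ¬(q → ¬q)), v   [¬□-rule on 1: fresh world v, uRv]
3. q → ¬q, v   [¬∧-rule on 2 (branches; this branch)]
4. ¬q, v   [→-rule on 3 (branches; this branch)]
Accessibility: uRu, uRv, vRu, vRv

Satisfiable (open branch found)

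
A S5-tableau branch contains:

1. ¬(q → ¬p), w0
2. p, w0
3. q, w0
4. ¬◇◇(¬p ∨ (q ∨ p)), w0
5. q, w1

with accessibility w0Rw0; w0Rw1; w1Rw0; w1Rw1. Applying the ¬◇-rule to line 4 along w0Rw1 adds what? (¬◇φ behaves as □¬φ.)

¬◇(¬p ∨ (q ∨ p)), w1

¬◇φ behaves as □¬φ: propagate the negated body to each accessible world.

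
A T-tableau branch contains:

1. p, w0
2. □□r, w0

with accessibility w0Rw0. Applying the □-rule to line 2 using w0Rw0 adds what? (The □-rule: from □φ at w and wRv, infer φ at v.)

□r, w0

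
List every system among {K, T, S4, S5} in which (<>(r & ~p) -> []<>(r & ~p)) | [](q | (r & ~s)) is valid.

S5

S4-tableau for the negation ~((<>(r & ~p) -> []<>(r & ~p)) | [](q | (r & ~s))):
1. ~((<>(r & ~p) -> []<>(r & ~p)) | [](q | (r & ~s))), w0
2. ~(<>(r & ~p) -> []<>(r & ~p)), w0
3. ~[](q | (r & ~s)), w0
4. <>(r & ~p), w0
5. ~[]<>(r & ~p), w0
6. ~(q | (r & ~s)), w1
7. ~q, w1
8. ~(r & ~s), w1
9. s, w1
10. r & ~p, w2
11. r, w2
12. ~p, w2
13. ~<>(r & ~p), w3
14. ~(r & ~p), w3
15. p, w3
Accessibility: w0Rw0, w0Rw1, w0Rw2, w0Rw3, w1Rw1, w2Rw2, w3Rw3
Complete open branch: countermodel on an S4-frame, so not valid in S4, nor in K, T (the same frame is also a K-frame and a T-frame).
S5-tableau for the negation ~((<>(r & ~p) -> []<>(r & ~p)) | [](q | (r & ~s))):
1. ~((<>(r & ~p) -> []<>(r & ~p)) | [](q | (r & ~s))), w0
2. ~(<>(r & ~p) -> []<>(r & ~p)), w0
3. ~[](q | (r & ~s)), w0
4. <>(r & ~p), w0
5. ~[]<>(r & ~p), w0
6. ~(q | (r & ~s)), w1
7. ~q, w1
8. ~(r & ~s), w1
9. s, w1
10. r & ~p, w2
11. r, w2
12. ~p, w2
13. ~<>(r & ~p), w3
14. ~(r & ~p), w0
15. ~(r & ~p), w1
16. ~(r & ~p), w2
17. ~(r & ~p), w3
18. p, w0
19. p, w1
20. p, w2
Accessibility: w0Rw0, w0Rw1, w0Rw2, w0Rw3, w1Rw0, w1Rw1, w1Rw2, w1Rw3, w2Rw0, w2Rw1, w2Rw2, w2Rw3, w3Rw0, w3Rw1, w3Rw2, w3Rw3
Branch closes: p and ~p both at w2.
Every branch closes (one shown): valid in S5.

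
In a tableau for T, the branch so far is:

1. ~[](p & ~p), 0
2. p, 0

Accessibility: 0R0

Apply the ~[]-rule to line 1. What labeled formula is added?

a fresh world 1 with 0R1, and ~(p & ~p) at 1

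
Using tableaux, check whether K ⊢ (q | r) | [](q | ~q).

Tableau for the negation ~((q | r) | [](q | ~q)):
1. ~((q | r) | [](q | ~q)), u
2. ~(q | r), u
3. ~[](q | ~q), u
4. ~q, u
5. ~r, u
6. ~(q | ~q), v
7. ~q, v
8. q, v
Accessibility: uRv
Branch closes: q and ~q both at v.
Every branch of the negation's tableau closes; the branch above is one of them.

Yes, valid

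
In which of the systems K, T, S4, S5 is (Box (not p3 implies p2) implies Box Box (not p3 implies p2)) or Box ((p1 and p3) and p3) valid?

S4-tableau for the negation not ((Box (not p3 implies p2) implies Box Box (not p3 implies p2)) or Box ((p1 and p3) and p3)):
1. not ((Box (not p3 implies p2) implies Box Box (not p3 implies p2)) or Box ((p1 and p3) and p3)), 0
2. not (Box (not p3 implies p2) implies Box Box (not p3 implies p2)), 0
3. not Box ((p1 and p3) and p3), 0
4. Box (not p3 implies p2), 0
5. not Box Box (not p3 implies p2), 0
6. not p3 implies p2, 0
7. p2, 0
8. not ((p1 and p3) and p3), 1
9. not p3 implies p2, 1
10. not (p1 and p3), 1
11. p2, 1
12. not p3, 1
13. not Box (not p3 implies p2), 2
14. not p3 implies p2, 2
15. p2, 2
16. not (not p3 implies p2), 3
17. not p3, 3
18. not p2, 3
19. not p3 implies p2, 3
20. p2, 3
Accessibility: 0R0, 0R1, 0R2, 0R3, 1R1, 2R2, 2R3, 3R3
Branch closes: p2 and not p2 both at 3.
Every branch closes (one shown): valid in S4, hence also in S5 (every theorem of S4 is a theorem of S5).
T-tableau for the negation not ((Box (not p3 implies p2) implies Box Box (not p3 implies p2)) or Box ((p1 and p3) and p3)):
1. not ((Box (not p3 implies p2) implies Box Box (not p3 implies p2)) or Box ((p1 and p3) and p3)), 0
2. not (Box (not p3 implies p2) implies Box Box (not p3 implies p2)), 0
3. not Box ((p1 and p3) and p3), 0
4. Box (not p3 implies p2), 0
5. not Box Box (not p3 implies p2), 0
6. not p3 implies p2, 0
7. p2, 0
8. not ((p1 and p3) and p3), 1
9. not p3 implies p2, 1
10. not p3, 1
11. p2, 1
12. not Box (not p3 implies p2), 2
13. not p3 implies p2, 2
14. p2, 2
15. not (not p3 implies p2), 3
16. not p3, 3
17. not p2, 3
Accessibility: 0R0, 0R1, 0R2, 1R1, 2R2, 2R3, 3R3
Complete open branch: countermodel on a T-frame, so not valid in T, nor in K (the same frame is also a K-frame).

S4, S5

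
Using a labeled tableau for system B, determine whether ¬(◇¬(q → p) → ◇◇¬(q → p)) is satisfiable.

1. ¬(◇¬(q → p) → ◇◇¬(q → p)), 0
2. ◇¬(q → p), 0
3. ¬◇◇¬(q → p), 0
4. ¬◇¬(q → p), 0
5. q → p, 0
6. p, 0
7. ¬(q → p), 1
8. q, 1
9. ¬p, 1
10. ¬◇¬(q → p), 1
11. q → p, 1
12. p, 1
Accessibility: 0R0, 0R1, 1R0, 1R1
Branch closes: p and ¬p both at 1.
All branches of the tableau close; one closing branch shown above.

Unsatisfiable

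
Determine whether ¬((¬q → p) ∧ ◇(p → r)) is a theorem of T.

Tableau for the negation (¬q → p) ∧ ◇(p → r):
1. (¬q → p) ∧ ◇(p → r), 0
2. ¬q → p, 0
3. ◇(p → r), 0
4. p, 0
5. p → r, 1
6. r, 1
Accessibility: 0R0, 0R1, 1R1
The negation has an open branch (countermodel exists).

No, not valid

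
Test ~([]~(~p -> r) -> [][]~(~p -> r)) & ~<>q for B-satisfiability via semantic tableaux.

1. ~([]~(~p -> r) -> [][]~(~p -> r)) & ~<>q, u
2. ~([]~(~p -> r) -> [][]~(~p -> r)), u
3. ~<>q, u
4. []~(~p -> r), u
5. ~[][]~(~p -> r), u
6. ~q, u
7. ~(~p -> r), u
8. ~p, u
9. ~r, u
10. ~[]~(~p -> r), v
11. ~q, v
12. ~(~p -> r), v
13. ~p, v
14. ~r, v
15. ~p -> r, w
16. r, w
Accessibility: uRu, uRv, vRu, vRv, vRw, wRv, wRw

Satisfiable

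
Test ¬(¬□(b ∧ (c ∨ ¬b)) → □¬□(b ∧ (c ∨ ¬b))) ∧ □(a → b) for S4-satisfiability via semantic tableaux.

Yes, satisfiable

1. ¬(¬□(b ∧ (c ∨ ¬b)) → □¬□(b ∧ (c ∨ ¬b))) ∧ □(a → b), u
2. ¬(¬□(b ∧ (c ∨ ¬b)) → □¬□(b ∧ (c ∨ ¬b))), u
3. □(a → b), u
4. ¬□(b ∧ (c ∨ ¬b)), u
5. ¬□¬□(b ∧ (c ∨ ¬b)), u
6. a → b, u
7. b, u
8. ¬(b ∧ (c ∨ ¬b)), v
9. a → b, v
10. ¬(c ∨ ¬b), v
11. ¬c, v
12. b, v
13. □(b ∧ (c ∨ ¬b)), w
14. a → b, w
15. b ∧ (c ∨ ¬b), w
16. b, w
17. c ∨ ¬b, w
18. c, w
Accessibility: uRu, uRv, uRw, vRv, wRw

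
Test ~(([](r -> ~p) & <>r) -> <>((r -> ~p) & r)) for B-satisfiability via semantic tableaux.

Unsatisfiable

1. ~(([](r -> ~p) & <>r) -> <>((r -> ~p) & r)), w0
2. [](r -> ~p) & <>r, w0
3. ~<>((r -> ~p) & r), w0
4. [](r -> ~p), w0
5. <>r, w0
6. ~((r -> ~p) & r), w0
7. r -> ~p, w0
8. ~r, w0
9. ~p, w0
10. r, w1
11. ~((r -> ~p) & r), w1
12. r -> ~p, w1
13. ~(r -> ~p), w1
14. p, w1
15. ~p, w1
Accessibility: w0Rw0, w0Rw1, w1Rw0, w1Rw1
Branch closes: p and ~p both at w1.
(One branch shown.) All branches close.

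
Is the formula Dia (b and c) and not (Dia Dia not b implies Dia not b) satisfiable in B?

1. Dia (b and c) and not (Dia Dia not b implies Dia not b), u
2. Dia (b and c), u   [and-rule on 1]
3. not (Dia Dia not b implies Dia not b), u   [and-rule on 1]
4. Dia Dia not b, u   [neg-implies-rule on 3]
5. not Dia not b, u   [neg-implies-rule on 3]
6. b, u   [neg-Dia-rule on 5 via uRu]
7. b and c, v   [Dia-rule on 2: fresh world v, uRv]
8. b, v   [and-rule on 7]
9. c, v   [and-rule on 7]
10. Dia not b, w   [Dia-rule on 4: fresh world w, uRw]
11. b, w   [neg-Dia-rule on 5 via uRw]
12. not b, x   [Dia-rule on 10: fresh world x, wRx]
Accessibility: uRu, uRv, uRw, vRu, vRv, wRu, wRw, wRx, xRw, xRx

Satisfiable (open branch found)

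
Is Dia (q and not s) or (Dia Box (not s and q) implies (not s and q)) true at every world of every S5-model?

Valid

Tableau for the negation not (Dia (q and not s) or (Dia Box (not s and q) implies (not s and q))):
1. not (Dia (q and not s) or (Dia Box (not s and q) implies (not s and q))), 0
2. not Dia (q and not s), 0
3. not (Dia Box (not s and q) implies (not s and q)), 0
4. Dia Box (not s and q), 0
5. not (not s and q), 0
6. not (q and not s), 0
7. not q, 0
8. s, 0
9. Box (not s and q), 1
10. not (q and not s), 1
11. not s and q, 0
12. not s, 0
13. q, 0
Accessibility: 0R0, 0R1, 1R0, 1R1
Branch closes: s and not s both at 0.
All branches of the negation close; one closing branch shown above.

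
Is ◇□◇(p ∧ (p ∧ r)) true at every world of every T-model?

Tableau for the negation ¬◇□◇(p ∧ (p ∧ r)):
1. ¬◇□◇(p ∧ (p ∧ r)), 0
2. ¬□◇(p ∧ (p ∧ r)), 0
3. ¬◇(p ∧ (p ∧ r)), 1
4. ¬□◇(p ∧ (p ∧ r)), 1
5. ¬(p ∧ (p ∧ r)), 1
6. ¬(p ∧ r), 1
7. ¬r, 1
8. ¬◇(p ∧ (p ∧ r)), 2
9. ¬(p ∧ (p ∧ r)), 2
10. ¬(p ∧ r), 2
11. ¬r, 2
Accessibility: 0R0, 0R1, 1R1, 1R2, 2R2
The negation has an open branch (countermodel exists).

Not valid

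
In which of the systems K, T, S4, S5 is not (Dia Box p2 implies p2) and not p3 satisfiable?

S5-tableau for the formula:
1. not (Dia Box p2 implies p2) and not p3, 0
2. not (Dia Box p2 implies p2), 0   [and-rule on 1]
3. not p3, 0   [and-rule on 1]
4. Dia Box p2, 0   [neg-implies-rule on 2]
5. not p2, 0   [neg-implies-rule on 2]
6. Box p2, 1   [Dia-rule on 4: fresh world 1, 0R1]
7. p2, 0   [Box-rule on 6 via 1R0]
Accessibility: 0R0, 0R1, 1R0, 1R1
Branch closes: p2 and not p2 both at 0.
Every branch closes (one shown): unsatisfiable in S5.
S4-tableau for the formula:
1. not (Dia Box p2 implies p2) and not p3, 0
2. not (Dia Box p2 implies p2), 0   [and-rule on 1]
3. not p3, 0   [and-rule on 1]
4. Dia Box p2, 0   [neg-implies-rule on 2]
5. not p2, 0   [neg-implies-rule on 2]
6. Box p2, 1   [Dia-rule on 4: fresh world 1, 0R1]
7. p2, 1   [Box-rule on 6 via 1R1]
Accessibility: 0R0, 0R1, 1R1
Complete open branch: satisfiable in S4, hence also in K, T (this S4-model is also a K-model and a T-model).

K, T, S4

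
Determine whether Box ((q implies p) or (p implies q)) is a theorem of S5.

Tableau for the negation not Box ((q implies p) or (p implies q)):
1. not Box ((q implies p) or (p implies q)), u
2. not ((q implies p) or (p implies q)), v
3. not (q implies p), v
4. not (p implies q), v
5. q, v
6. not p, v
7. p, v
8. not q, v
Accessibility: uRu, uRv, vRu, vRv
Branch closes: p and not p both at v.
All branches of the negation close; one closing branch shown above.

Valid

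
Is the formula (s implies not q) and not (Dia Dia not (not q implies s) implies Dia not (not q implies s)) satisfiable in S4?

1. (s implies not q) and not (Dia Dia not (not q implies s) implies Dia not (not q implies s)), 0
2. s implies not q, 0
3. not (Dia Dia not (not q implies s) implies Dia not (not q implies s)), 0
4. Dia Dia not (not q implies s), 0
5. not Dia not (not q implies s), 0
6. not q implies s, 0
7. not q, 0
8. s, 0
9. Dia not (not q implies s), 1
10. not q implies s, 1
11. s, 1
12. not (not q implies s), 2
13. not q, 2
14. not s, 2
15. not q implies s, 2
16. s, 2
Accessibility: 0R0, 0R1, 0R2, 1R1, 1R2, 2R2
Branch closes: s and not s both at 2.
All branches of the tableau close; one closing branch shown above.

No, unsatisfiable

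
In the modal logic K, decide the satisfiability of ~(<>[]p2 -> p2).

Yes, satisfiable

1. ~(<>[]p2 -> p2), u
2. <>[]p2, u
3. ~p2, u
4. []p2, v
Accessibility: uRv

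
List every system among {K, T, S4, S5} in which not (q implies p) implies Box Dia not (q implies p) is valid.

S4-tableau for the negation not (not (q implies p) implies Box Dia not (q implies p)):
1. not (not (q implies p) implies Box Dia not (q implies p)), u
2. not (q implies p), u   [neg-implies-rule on 1]
3. not Box Dia not (q implies p), u   [neg-implies-rule on 1]
4. q, u   [neg-implies-rule on 2]
5. not p, u   [neg-implies-rule on 2]
6. not Dia not (q implies p), v   [neg-Box-rule on 3: fresh world v, uRv]
7. q implies p, v   [neg-Dia-rule on 6 via vRv]
8. p, v   [implies-rule on 7 (branches; this branch)]
Accessibility: uRu, uRv, vRv
Complete open branch: countermodel on an S4-frame, so not valid in S4, nor in K, T (the same frame is also a K-frame and a T-frame).
S5-tableau for the negation not (not (q implies p) implies Box Dia not (q implies p)):
1. not (not (q implies p) implies Box Dia not (q implies p)), u
2. not (q implies p), u   [neg-implies-rule on 1]
3. not Box Dia not (q implies p), u   [neg-implies-rule on 1]
4. q, u   [neg-implies-rule on 2]
5. not p, u   [neg-implies-rule on 2]
6. not Dia not (q implies p), v   [neg-Box-rule on 3: fresh world v, uRv]
7. q implies p, u   [neg-Dia-rule on 6 via vRu]
8. q implies p, v   [neg-Dia-rule on 6 via vRv]
9. p, u   [implies-rule on 7 (branches; this branch)]
Accessibility: uRu, uRv, vRu, vRv
Branch closes: p and not p both at u.
Every branch closes (one shown): valid in S5.

S5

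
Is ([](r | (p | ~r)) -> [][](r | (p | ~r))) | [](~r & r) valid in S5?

Tableau for the negation ~(([](r | (p | ~r)) -> [][](r | (p | ~r))) | [](~r & r)):
1. ~(([](r | (p | ~r)) -> [][](r | (p | ~r))) | [](~r & r)), 0
2. ~([](r | (p | ~r)) -> [][](r | (p | ~r))), 0
3. ~[](~r & r), 0
4. [](r | (p | ~r)), 0
5. ~[][](r | (p | ~r)), 0
6. r | (p | ~r), 0
7. p | ~r, 0
8. ~r, 0
9. ~(~r & r), 1
10. r | (p | ~r), 1
11. ~r, 1
12. p | ~r, 1
13. ~[](r | (p | ~r)), 2
14. r | (p | ~r), 2
15. p | ~r, 2
16. ~r, 2
17. ~(r | (p | ~r)), 3
18. ~r, 3
19. ~(p | ~r), 3
20. ~p, 3
21. r, 3
Accessibility: 0R0, 0R1, 0R2, 0R3, 1R0, 1R1, 1R2, 1R3, 2R0, 2R1, 2R2, 2R3, 3R0, 3R1, 3R2, 3R3
Branch closes: r and ~r both at 3.
All branches of the negation close; one closing branch shown above.

Valid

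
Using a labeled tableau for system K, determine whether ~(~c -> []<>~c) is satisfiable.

1. ~(~c -> []<>~c), w0
2. ~c, w0   [~->-rule on 1]
3. ~[]<>~c, w0   [~->-rule on 1]
4. ~<>~c, w1   [~[]-rule on 3: fresh world w1, w0Rw1]
Accessibility: w0Rw1

Yes, satisfiable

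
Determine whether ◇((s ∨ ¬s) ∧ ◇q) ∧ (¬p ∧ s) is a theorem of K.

Tableau for the negation ¬(◇((s ∨ ¬s) ∧ ◇q) ∧ (¬p ∧ s)):
1. ¬(◇((s ∨ ¬s) ∧ ◇q) ∧ (¬p ∧ s)), u
2. ¬(¬p ∧ s), u
3. ¬s, u
The negation has an open branch (countermodel exists).

Invalid (countermodel exists)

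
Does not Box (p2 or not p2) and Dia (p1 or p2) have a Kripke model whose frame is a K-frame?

1. not Box (p2 or not p2) and Dia (p1 or p2), u
2. not Box (p2 or not p2), u   [and-rule on 1]
3. Dia (p1 or p2), u   [and-rule on 1]
4. not (p2 or not p2), v   [neg-Box-rule on 2: fresh world v, uRv]
5. not p2, v   [neg-or-rule on 4]
6. p2, v   [neg-or-rule on 4]
Accessibility: uRv
Branch closes: p2 and not p2 both at v.
All branches of the tableau close; one closing branch shown above.

Unsatisfiable (every branch closes)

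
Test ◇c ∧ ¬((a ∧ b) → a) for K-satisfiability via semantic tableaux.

Unsatisfiable

1. ◇c ∧ ¬((a ∧ b) → a), u
2. ◇c, u   [∧-rule on 1]
3. ¬((a ∧ b) → a), u   [∧-rule on 1]
4. a ∧ b, u   [¬→-rule on 3]
5. ¬a, u   [¬→-rule on 3]
6. a, u   [∧-rule on 4]
7. b, u   [∧-rule on 4]
Branch closes: a and ¬a both at u.
All branches of the tableau close; one closing branch shown above.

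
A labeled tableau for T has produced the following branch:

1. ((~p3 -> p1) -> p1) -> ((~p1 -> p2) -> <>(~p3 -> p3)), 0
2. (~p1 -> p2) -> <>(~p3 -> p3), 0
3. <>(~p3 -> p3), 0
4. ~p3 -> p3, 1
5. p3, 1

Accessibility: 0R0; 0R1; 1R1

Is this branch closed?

No world carries both an atom and its negation.

No, open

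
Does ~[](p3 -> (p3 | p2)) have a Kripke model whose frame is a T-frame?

1. ~[](p3 -> (p3 | p2)), 0
2. ~(p3 -> (p3 | p2)), 1
3. p3, 1
4. ~(p3 | p2), 1
5. ~p3, 1
6. ~p2, 1
Accessibility: 0R0, 0R1, 1R1
Branch closes: p3 and ~p3 both at 1.
(One branch shown.) All branches close.

Unsatisfiable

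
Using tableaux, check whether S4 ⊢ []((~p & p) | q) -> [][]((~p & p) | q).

Yes, valid

Tableau for the negation ~([]((~p & p) | q) -> [][]((~p & p) | q)):
1. ~([]((~p & p) | q) -> [][]((~p & p) | q)), 0
2. []((~p & p) | q), 0
3. ~[][]((~p & p) | q), 0
4. (~p & p) | q, 0
5. q, 0
6. ~[]((~p & p) | q), 1
7. (~p & p) | q, 1
8. q, 1
9. ~((~p & p) | q), 2
10. ~(~p & p), 2
11. ~q, 2
12. (~p & p) | q, 2
13. ~p, 2
14. ~p & p, 2
15. p, 2
Accessibility: 0R0, 0R1, 0R2, 1R1, 1R2, 2R2
Branch closes: p and ~p both at 2.
All branches of the negation close; one closing branch shown above.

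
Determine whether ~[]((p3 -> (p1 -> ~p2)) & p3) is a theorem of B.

Tableau for the negation []((p3 -> (p1 -> ~p2)) & p3):
1. []((p3 -> (p1 -> ~p2)) & p3), u
2. (p3 -> (p1 -> ~p2)) & p3, u
3. p3 -> (p1 -> ~p2), u
4. p3, u
5. p1 -> ~p2, u
6. ~p2, u
Accessibility: uRu
The negation has an open branch (countermodel exists).

No, not valid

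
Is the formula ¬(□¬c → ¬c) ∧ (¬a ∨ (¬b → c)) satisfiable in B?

Unsatisfiable (every branch closes)

1. ¬(□¬c → ¬c) ∧ (¬a ∨ (¬b → c)), 0
2. ¬(□¬c → ¬c), 0
3. ¬a ∨ (¬b → c), 0
4. □¬c, 0
5. c, 0
6. ¬c, 0
Accessibility: 0R0
Branch closes: c and ¬c both at 0.
Every branch closes; the branch above is one of them.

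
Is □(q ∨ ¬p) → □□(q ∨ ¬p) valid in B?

No, not valid

Tableau for the negation ¬(□(q ∨ ¬p) → □□(q ∨ ¬p)):
1. ¬(□(q ∨ ¬p) → □□(q ∨ ¬p)), u
2. □(q ∨ ¬p), u
3. ¬□□(q ∨ ¬p), u
4. q ∨ ¬p, u
5. ¬p, u
6. ¬□(q ∨ ¬p), v
7. q ∨ ¬p, v
8. ¬p, v
9. ¬(q ∨ ¬p), w
10. ¬q, w
11. p, w
Accessibility: uRu, uRv, vRu, vRv, vRw, wRv, wRw
The negation has an open branch (countermodel exists).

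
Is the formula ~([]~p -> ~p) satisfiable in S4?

1. ~([]~p -> ~p), u
2. []~p, u
3. p, u
4. ~p, u
Accessibility: uRu
Branch closes: p and ~p both at u.
All branches of the tableau close; one closing branch shown above.

No, unsatisfiable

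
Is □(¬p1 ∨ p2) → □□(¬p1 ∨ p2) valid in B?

Not valid

Tableau for the negation ¬(□(¬p1 ∨ p2) → □□(¬p1 ∨ p2)):
1. ¬(□(¬p1 ∨ p2) → □□(¬p1 ∨ p2)), u
2. □(¬p1 ∨ p2), u   [¬→-rule on 1]
3. ¬□□(¬p1 ∨ p2), u   [¬→-rule on 1]
4. ¬p1 ∨ p2, u   [□-rule on 2 via uRu]
5. p2, u   [∨-rule on 4 (branches; this branch)]
6. ¬□(¬p1 ∨ p2), v   [¬□-rule on 3: fresh world v, uRv]
7. ¬p1 ∨ p2, v   [□-rule on 2 via uRv]
8. p2, v   [∨-rule on 7 (branches; this branch)]
9. ¬(¬p1 ∨ p2), w   [¬□-rule on 6: fresh world w, vRw]
10. p1, w   [¬∨-rule on 9]
11. ¬p2, w   [¬∨-rule on 9]
Accessibility: uRu, uRv, vRu, vRv, vRw, wRv, wRw
The negation has an open branch (countermodel exists).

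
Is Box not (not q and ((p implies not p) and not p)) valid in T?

Tableau for the negation not Box not (not q and ((p implies not p) and not p)):
1. not Box not (not q and ((p implies not p) and not p)), 0
2. not q and ((p implies not p) and not p), 1
3. not q, 1
4. (p implies not p) and not p, 1
5. p implies not p, 1
6. not p, 1
Accessibility: 0R0, 0R1, 1R1
The negation has an open branch (countermodel exists).

Invalid (countermodel exists)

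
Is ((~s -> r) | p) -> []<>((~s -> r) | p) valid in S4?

Tableau for the negation ~(((~s -> r) | p) -> []<>((~s -> r) | p)):
1. ~(((~s -> r) | p) -> []<>((~s -> r) | p)), u
2. (~s -> r) | p, u
3. ~[]<>((~s -> r) | p), u
4. p, u
5. ~<>((~s -> r) | p), v
6. ~((~s -> r) | p), v
7. ~(~s -> r), v
8. ~p, v
9. ~s, v
10. ~r, v
Accessibility: uRu, uRv, vRv
The negation has an open branch (countermodel exists).

Invalid (countermodel exists)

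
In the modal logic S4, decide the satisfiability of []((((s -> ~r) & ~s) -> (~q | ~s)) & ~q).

Satisfiable (open branch found)

1. []((((s -> ~r) & ~s) -> (~q | ~s)) & ~q), w0
2. (((s -> ~r) & ~s) -> (~q | ~s)) & ~q, w0
3. ((s -> ~r) & ~s) -> (~q | ~s), w0
4. ~q, w0
5. ~q | ~s, w0
6. ~s, w0
Accessibility: w0Rw0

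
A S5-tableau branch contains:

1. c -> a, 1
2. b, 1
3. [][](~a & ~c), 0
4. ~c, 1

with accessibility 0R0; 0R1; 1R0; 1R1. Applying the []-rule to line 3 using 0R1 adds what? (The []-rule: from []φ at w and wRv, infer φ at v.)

[](~a & ~c), 1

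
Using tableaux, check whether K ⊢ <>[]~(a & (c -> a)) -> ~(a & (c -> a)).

Invalid (countermodel exists)

Tableau for the negation ~(<>[]~(a & (c -> a)) -> ~(a & (c -> a))):
1. ~(<>[]~(a & (c -> a)) -> ~(a & (c -> a))), w0
2. <>[]~(a & (c -> a)), w0
3. a & (c -> a), w0
4. a, w0
5. c -> a, w0
6. []~(a & (c -> a)), w1
Accessibility: w0Rw1
The negation has an open branch (countermodel exists).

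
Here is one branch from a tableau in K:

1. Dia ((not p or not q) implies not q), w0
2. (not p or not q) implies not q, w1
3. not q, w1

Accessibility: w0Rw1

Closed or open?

No atom appears with both signs at the same world.

Open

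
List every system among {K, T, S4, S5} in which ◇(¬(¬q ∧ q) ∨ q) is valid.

T-tableau for the negation ¬◇(¬(¬q ∧ q) ∨ q):
1. ¬◇(¬(¬q ∧ q) ∨ q), w0
2. ¬(¬(¬q ∧ q) ∨ q), w0
3. ¬q ∧ q, w0
4. ¬q, w0
5. q, w0
Accessibility: w0Rw0
Branch closes: q and ¬q both at w0.
Every branch closes (one shown): valid in T, hence also in S4, S5 (every theorem of T is a theorem of S4 and S5).
K-tableau for the negation ¬◇(¬(¬q ∧ q) ∨ q):
1. ¬◇(¬(¬q ∧ q) ∨ q), w0
Complete open branch: countermodel on a K-frame, so not valid in K.

T, S4, S5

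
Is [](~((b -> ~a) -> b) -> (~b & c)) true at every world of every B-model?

Not valid

Tableau for the negation ~[](~((b -> ~a) -> b) -> (~b & c)):
1. ~[](~((b -> ~a) -> b) -> (~b & c)), w0
2. ~(~((b -> ~a) -> b) -> (~b & c)), w1   [~[]-rule on 1: fresh world w1, w0Rw1]
3. ~((b -> ~a) -> b), w1   [~->-rule on 2]
4. ~(~b & c), w1   [~->-rule on 2]
5. b -> ~a, w1   [~->-rule on 3]
6. ~b, w1   [~->-rule on 3]
7. ~c, w1   [~&-rule on 4 (branches; this branch)]
8. ~a, w1   [->-rule on 5 (branches; this branch)]
Accessibility: w0Rw0, w0Rw1, w1Rw0, w1Rw1
The negation has an open branch (countermodel exists).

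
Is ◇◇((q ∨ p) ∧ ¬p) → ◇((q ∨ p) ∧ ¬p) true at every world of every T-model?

Tableau for the negation ¬(◇◇((q ∨ p) ∧ ¬p) → ◇((q ∨ p) ∧ ¬p)):
1. ¬(◇◇((q ∨ p) ∧ ¬p) → ◇((q ∨ p) ∧ ¬p)), w0
2. ◇◇((q ∨ p) ∧ ¬p), w0   [¬→-rule on 1]
3. ¬◇((q ∨ p) ∧ ¬p), w0   [¬→-rule on 1]
4. ¬((q ∨ p) ∧ ¬p), w0   [¬◇-rule on 3 via w0Rw0]
5. p, w0   [¬∧-rule on 4 (branches; this branch)]
6. ◇((q ∨ p) ∧ ¬p), w1   [◇-rule on 2: fresh world w1, w0Rw1]
7. ¬((q ∨ p) ∧ ¬p), w1   [¬◇-rule on 3 via w0Rw1]
8. p, w1   [¬∧-rule on 7 (branches; this branch)]
9. (q ∨ p) ∧ ¬p, w2   [◇-rule on 6: fresh world w2, w1Rw2]
10. q ∨ p, w2   [∧-rule on 9]
11. ¬p, w2   [∧-rule on 9]
12. q, w2   [∨-rule on 10 (branches; this branch)]
Accessibility: w0Rw0, w0Rw1, w1Rw1, w1Rw2, w2Rw2
The negation has an open branch (countermodel exists).

No, not valid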